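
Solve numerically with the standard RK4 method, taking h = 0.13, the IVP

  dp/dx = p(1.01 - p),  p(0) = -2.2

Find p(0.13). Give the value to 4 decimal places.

-3.6104

RK4: k1 = f(x_n, p_n); k2 = f(x_n + h/2, p_n + (h/2)·k1); k3 = f(x_n + h/2, p_n + (h/2)·k2); k4 = f(x_n + h, p_n + h·k3); p_{n+1} = p_n + (h/6)·(k1 + 2k2 + 2k3 + k4).
x=0.000000, p=-2.200000:
  k1 = f(0.000000, -2.200000) = -7.062000
  k2 = f(0.065000, -2.659030) = -9.756061
  k3 = f(0.065000, -2.834144) = -10.894857
  k4 = f(0.130000, -3.616331) = -16.730348
  p ← -2.200000 + (0.13/6)·(k1 + 2k2 + 2k3 + k4) = -3.610374
p(0.13) ≈ -3.6104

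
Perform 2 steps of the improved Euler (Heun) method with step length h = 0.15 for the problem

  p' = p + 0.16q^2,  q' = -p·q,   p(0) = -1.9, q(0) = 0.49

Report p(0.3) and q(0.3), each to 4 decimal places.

-2.5374, 0.9384

Heun on (p,q): k1 = f(s_n, state_n); k2 = f(s_n + h, state_n + h·k1); state_{n+1} = state_n + (h/2)·(k1 + k2).
0.000000: (-1.900000, 0.490000)
  k1 = (-1.861584, 0.931000)
  predictor → (-2.179238, 0.629650)
  k2 = (-2.115804, 1.372157)
  → (-2.198304, 0.662737)
0.150000: (-2.198304, 0.662737)
  k1 = (-2.128029, 1.456897)
  predictor → (-2.517508, 0.881271)
  k2 = (-2.393246, 2.218608)
  → (-2.537400, 0.938400)
(p(0.3), q(0.3)) ≈ (-2.5374, 0.9384)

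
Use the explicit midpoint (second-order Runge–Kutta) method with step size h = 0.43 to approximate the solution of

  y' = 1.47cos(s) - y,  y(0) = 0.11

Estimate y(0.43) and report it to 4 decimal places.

Midpoint: k1 = f(s_n, y_n); k2 = f(s_n + h/2, y_n + (h/2)·k1); y_{n+1} = y_n + h·k2.
s=0.000000, y=0.110000:
  k1 = f(0.000000, 0.110000) = 1.360000
  k2 = f(0.215000, 0.402400) = 1.033755
  y ← 0.110000 + 0.43·1.033755 = 0.554515
y(0.43) ≈ 0.5545

0.5545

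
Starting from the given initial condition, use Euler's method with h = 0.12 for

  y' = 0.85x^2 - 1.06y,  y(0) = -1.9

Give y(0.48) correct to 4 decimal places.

Euler: y_{n+1} = y_n + h·f(x_n, y_n).
x=0.000000, y=-1.900000: f=2.014000 → y ← -1.900000 + 0.12·2.014000 = -1.658320
x=0.120000, y=-1.658320: f=1.770059 → y ← -1.658320 + 0.12·1.770059 = -1.445913
x=0.240000, y=-1.445913: f=1.581628 → y ← -1.445913 + 0.12·1.581628 = -1.256118
x=0.360000, y=-1.256118: f=1.441645 → y ← -1.256118 + 0.12·1.441645 = -1.083120
y(0.48) ≈ -1.0831

-1.0831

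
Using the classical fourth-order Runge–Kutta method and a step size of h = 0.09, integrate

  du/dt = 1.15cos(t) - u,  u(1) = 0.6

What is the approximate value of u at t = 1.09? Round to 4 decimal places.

RK4: k1 = f(t_n, u_n); k2 = f(t_n + h/2, u_n + (h/2)·k1); k3 = f(t_n + h/2, u_n + (h/2)·k2); k4 = f(t_n + h, u_n + h·k3); u_{n+1} = u_n + (h/6)·(k1 + 2k2 + 2k3 + k4).
t=1.000000, u=0.600000:
  k1 = f(1.000000, 0.600000) = 0.021348
  k2 = f(1.045000, 0.600961) = -0.023773
  k3 = f(1.045000, 0.598930) = -0.021743
  k4 = f(1.090000, 0.598043) = -0.066185
  u ← 0.600000 + (0.09/6)·(k1 + 2k2 + 2k3 + k4) = 0.597962
u(1.09) ≈ 0.5980

0.5980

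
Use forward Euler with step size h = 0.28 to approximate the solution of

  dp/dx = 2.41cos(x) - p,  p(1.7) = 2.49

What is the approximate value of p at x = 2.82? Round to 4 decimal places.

-0.3678

Euler: p_{n+1} = p_n + h·f(x_n, p_n).
x=1.700000, p=2.490000: f=-2.800515 → p ← 2.490000 + 0.28·(-2.800515) = 1.705856
x=1.980000, p=1.705856: f=-2.664744 → p ← 1.705856 + 0.28·(-2.664744) = 0.959727
x=2.260000, p=0.959727: f=-2.492301 → p ← 0.959727 + 0.28·(-2.492301) = 0.261883
x=2.540000, p=0.261883: f=-2.248772 → p ← 0.261883 + 0.28·(-2.248772) = -0.367773
p(2.82) ≈ -0.3678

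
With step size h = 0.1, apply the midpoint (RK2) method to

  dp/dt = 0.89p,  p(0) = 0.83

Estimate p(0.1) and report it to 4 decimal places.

0.9072

Midpoint: k1 = f(t_n, p_n); k2 = f(t_n + h/2, p_n + (h/2)·k1); p_{n+1} = p_n + h·k2.
t=0.000000, p=0.830000:
  k1 = f(0.000000, 0.830000) = 0.738700
  k2 = f(0.050000, 0.866935) = 0.771572
  p ← 0.830000 + 0.1·0.771572 = 0.907157
p(0.1) ≈ 0.9072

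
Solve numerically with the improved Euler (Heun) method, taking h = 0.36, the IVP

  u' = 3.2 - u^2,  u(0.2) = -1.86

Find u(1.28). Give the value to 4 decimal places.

Heun: k1 = f(x_n, u_n); k2 = f(x_n + h, u_n + h·k1); u_{n+1} = u_n + (h/2)·(k1 + k2).
x=0.200000, u=-1.860000:
  k1 = f(0.200000, -1.860000) = -0.259600
  k2 = f(0.560000, -1.953456) = -0.615990
  u ← -1.860000 + (0.36/2)·(-0.259600 + (-0.615990)) = -2.017606
x=0.560000, u=-2.017606:
  k1 = f(0.560000, -2.017606) = -0.870735
  k2 = f(0.920000, -2.331071) = -2.233891
  u ← -2.017606 + (0.36/2)·(-0.870735 + (-2.233891)) = -2.576439
x=0.920000, u=-2.576439:
  k1 = f(0.920000, -2.576439) = -3.438038
  k2 = f(1.280000, -3.814133) = -11.347608
  u ← -2.576439 + (0.36/2)·(-3.438038 + (-11.347608)) = -5.237855
u(1.28) ≈ -5.2379

-5.2379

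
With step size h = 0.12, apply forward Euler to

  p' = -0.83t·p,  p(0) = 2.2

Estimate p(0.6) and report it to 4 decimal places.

Euler: p_{n+1} = p_n + h·f(t_n, p_n).
t=0.000000, p=2.200000: f=0.000000 → p ← 2.200000 + 0.12·0.000000 = 2.200000
t=0.120000, p=2.200000: f=-0.219120 → p ← 2.200000 + 0.12·(-0.219120) = 2.173706
t=0.240000, p=2.173706: f=-0.433002 → p ← 2.173706 + 0.12·(-0.433002) = 2.121745
t=0.360000, p=2.121745: f=-0.633978 → p ← 2.121745 + 0.12·(-0.633978) = 2.045668
t=0.480000, p=2.045668: f=-0.814994 → p ← 2.045668 + 0.12·(-0.814994) = 1.947869
p(0.6) ≈ 1.9479

1.9479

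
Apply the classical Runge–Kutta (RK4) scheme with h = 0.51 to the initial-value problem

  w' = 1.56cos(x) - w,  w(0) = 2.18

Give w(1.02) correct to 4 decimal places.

1.5776

RK4: k1 = f(x_n, w_n); k2 = f(x_n + h/2, w_n + (h/2)·k1); k3 = f(x_n + h/2, w_n + (h/2)·k2); k4 = f(x_n + h, w_n + h·k3); w_{n+1} = w_n + (h/6)·(k1 + 2k2 + 2k3 + k4).
x=0.000000, w=2.180000:
  k1 = f(0.000000, 2.180000) = -0.620000
  k2 = f(0.255000, 2.021900) = -0.512345
  k3 = f(0.255000, 2.049352) = -0.539797
  k4 = f(0.510000, 1.904703) = -0.543222
  w ← 2.180000 + (0.51/6)·(k1 + 2k2 + 2k3 + k4) = 1.902262
x=0.510000, w=1.902262:
  k1 = f(0.510000, 1.902262) = -0.540780
  k2 = f(0.765000, 1.764363) = -0.639006
  k3 = f(0.765000, 1.739315) = -0.613959
  k4 = f(1.020000, 1.589143) = -0.772692
  w ← 1.902262 + (0.51/6)·(k1 + 2k2 + 2k3 + k4) = 1.577613
w(1.02) ≈ 1.5776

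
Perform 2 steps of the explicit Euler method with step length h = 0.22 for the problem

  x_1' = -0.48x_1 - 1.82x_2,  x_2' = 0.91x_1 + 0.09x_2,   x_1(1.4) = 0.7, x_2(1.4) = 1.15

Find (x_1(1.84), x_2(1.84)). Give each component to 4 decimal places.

Euler on (x_1,x_2): x_1_{n+1} = x_1_n + h·x_1', x_2_{n+1} = x_2_n + h·x_2'.
1.400000: (0.700000, 1.150000); f=(-2.429000, 0.740500) → (0.165620, 1.312910)
1.620000: (0.165620, 1.312910); f=(-2.468994, 0.268876) → (-0.377559, 1.372063)
(x_1(1.84), x_2(1.84)) ≈ (-0.3776, 1.3721)

-0.3776, 1.3721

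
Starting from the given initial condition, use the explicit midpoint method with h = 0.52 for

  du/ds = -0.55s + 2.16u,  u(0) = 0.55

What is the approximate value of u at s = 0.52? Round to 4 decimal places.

Midpoint: k1 = f(s_n, u_n); k2 = f(s_n + h/2, u_n + (h/2)·k1); u_{n+1} = u_n + h·k2.
s=0.000000, u=0.550000:
  k1 = f(0.000000, 0.550000) = 1.188000
  k2 = f(0.260000, 0.858880) = 1.712181
  u ← 0.550000 + 0.52·1.712181 = 1.440334
u(0.52) ≈ 1.4403

1.4403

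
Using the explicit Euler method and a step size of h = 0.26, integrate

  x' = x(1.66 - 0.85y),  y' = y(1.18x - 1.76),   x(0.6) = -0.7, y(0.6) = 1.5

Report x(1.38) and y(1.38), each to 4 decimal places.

-1.4246, 0.0346

Euler on (x,y): x_{n+1} = x_n + h·x', y_{n+1} = y_n + h·y'.
0.600000: (-0.700000, 1.500000); f=(-0.269500, -3.879000) → (-0.770070, 0.491460)
0.860000: (-0.770070, 0.491460); f=(-0.956626, -1.311551) → (-1.018793, 0.150457)
1.120000: (-1.018793, 0.150457); f=(-1.560904, -0.445679) → (-1.424628, 0.034580)
(x(1.38), y(1.38)) ≈ (-1.4246, 0.0346)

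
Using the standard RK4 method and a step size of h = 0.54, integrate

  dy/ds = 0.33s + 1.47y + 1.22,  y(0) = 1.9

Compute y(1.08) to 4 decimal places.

RK4: k1 = f(s_n, y_n); k2 = f(s_n + h/2, y_n + (h/2)·k1); k3 = f(s_n + h/2, y_n + (h/2)·k2); k4 = f(s_n + h, y_n + h·k3); y_{n+1} = y_n + (h/6)·(k1 + 2k2 + 2k3 + k4).
s=0.000000, y=1.900000:
  k1 = f(0.000000, 1.900000) = 4.013000
  k2 = f(0.270000, 2.983510) = 5.694860
  k3 = f(0.270000, 3.437612) = 6.362390
  k4 = f(0.540000, 5.335691) = 9.241665
  y ← 1.900000 + (0.54/6)·(k1 + 2k2 + 2k3 + k4) = 5.263225
s=0.540000, y=5.263225:
  k1 = f(0.540000, 5.263225) = 9.135140
  k2 = f(0.810000, 7.729713) = 12.849978
  k3 = f(0.810000, 8.732719) = 14.324397
  k4 = f(1.080000, 12.998399) = 20.684046
  y ← 5.263225 + (0.54/6)·(k1 + 2k2 + 2k3 + k4) = 12.838339
y(1.08) ≈ 12.8383

12.8383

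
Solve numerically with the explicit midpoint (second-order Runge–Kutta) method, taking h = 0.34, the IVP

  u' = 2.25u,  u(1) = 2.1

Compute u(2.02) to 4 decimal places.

Midpoint: k1 = f(t_n, u_n); k2 = f(t_n + h/2, u_n + (h/2)·k1); u_{n+1} = u_n + h·k2.
t=1.000000, u=2.100000:
  k1 = f(1.000000, 2.100000) = 4.725000
  k2 = f(1.170000, 2.903250) = 6.532313
  u ← 2.100000 + 0.34·6.532313 = 4.320986
t=1.340000, u=4.320986:
  k1 = f(1.340000, 4.320986) = 9.722219
  k2 = f(1.510000, 5.973763) = 13.440968
  u ← 4.320986 + 0.34·13.440968 = 8.890915
t=1.680000, u=8.890915:
  k1 = f(1.680000, 8.890915) = 20.004559
  k2 = f(1.850000, 12.291690) = 27.656303
  u ← 8.890915 + 0.34·27.656303 = 18.294058
u(2.02) ≈ 18.2941

18.2941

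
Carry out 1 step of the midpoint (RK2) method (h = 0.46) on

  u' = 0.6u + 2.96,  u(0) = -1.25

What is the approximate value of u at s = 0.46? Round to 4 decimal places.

-0.0931

Midpoint: k1 = f(s_n, u_n); k2 = f(s_n + h/2, u_n + (h/2)·k1); u_{n+1} = u_n + h·k2.
s=0.000000, u=-1.250000:
  k1 = f(0.000000, -1.250000) = 2.210000
  k2 = f(0.230000, -0.741700) = 2.514980
  u ← -1.250000 + 0.46·2.514980 = -0.093109
u(0.46) ≈ -0.0931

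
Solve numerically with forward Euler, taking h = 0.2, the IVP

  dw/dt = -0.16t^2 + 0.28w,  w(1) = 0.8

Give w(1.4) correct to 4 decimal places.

Euler: w_{n+1} = w_n + h·f(t_n, w_n).
t=1.000000, w=0.800000: f=0.064000 → w ← 0.800000 + 0.2·0.064000 = 0.812800
t=1.200000, w=0.812800: f=-0.002816 → w ← 0.812800 + 0.2·(-0.002816) = 0.812237
w(1.4) ≈ 0.8122

0.8122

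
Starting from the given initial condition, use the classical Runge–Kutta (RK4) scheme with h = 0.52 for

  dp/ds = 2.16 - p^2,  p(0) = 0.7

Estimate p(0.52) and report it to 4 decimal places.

RK4: k1 = f(s_n, p_n); k2 = f(s_n + h/2, p_n + (h/2)·k1); k3 = f(s_n + h/2, p_n + (h/2)·k2); k4 = f(s_n + h, p_n + h·k3); p_{n+1} = p_n + (h/6)·(k1 + 2k2 + 2k3 + k4).
s=0.000000, p=0.700000:
  k1 = f(0.000000, 0.700000) = 1.670000
  k2 = f(0.260000, 1.134200) = 0.873590
  k3 = f(0.260000, 0.927133) = 1.300423
  k4 = f(0.520000, 1.376220) = 0.266018
  p ← 0.700000 + (0.52/6)·(k1 + 2k2 + 2k3 + k4) = 1.244617
p(0.52) ≈ 1.2446

1.2446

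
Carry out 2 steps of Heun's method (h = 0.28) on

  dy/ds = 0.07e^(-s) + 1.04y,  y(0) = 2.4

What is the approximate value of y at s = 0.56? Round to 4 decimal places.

Heun: k1 = f(s_n, y_n); k2 = f(s_n + h, y_n + h·k1); y_{n+1} = y_n + (h/2)·(k1 + k2).
s=0.000000, y=2.400000:
  k1 = f(0.000000, 2.400000) = 2.566000
  k2 = f(0.280000, 3.118480) = 3.296124
  y ← 2.400000 + (0.28/2)·(2.566000 + 3.296124) = 3.220697
s=0.280000, y=3.220697:
  k1 = f(0.280000, 3.220697) = 3.402430
  k2 = f(0.560000, 4.173378) = 4.380298
  y ← 3.220697 + (0.28/2)·(3.402430 + 4.380298) = 4.310279
y(0.56) ≈ 4.3103

4.3103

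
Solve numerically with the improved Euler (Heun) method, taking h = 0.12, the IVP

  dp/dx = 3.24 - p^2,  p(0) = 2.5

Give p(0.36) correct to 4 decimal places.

Heun: k1 = f(x_n, p_n); k2 = f(x_n + h, p_n + h·k1); p_{n+1} = p_n + (h/2)·(k1 + k2).
x=0.000000, p=2.500000:
  k1 = f(0.000000, 2.500000) = -3.010000
  k2 = f(0.120000, 2.138800) = -1.334465
  p ← 2.500000 + (0.12/2)·(-3.010000 + (-1.334465)) = 2.239332
x=0.120000, p=2.239332:
  k1 = f(0.120000, 2.239332) = -1.774608
  k2 = f(0.240000, 2.026379) = -0.866212
  p ← 2.239332 + (0.12/2)·(-1.774608 + (-0.866212)) = 2.080883
x=0.240000, p=2.080883:
  k1 = f(0.240000, 2.080883) = -1.090073
  k2 = f(0.360000, 1.950074) = -0.562789
  p ← 2.080883 + (0.12/2)·(-1.090073 + (-0.562789)) = 1.981711
p(0.36) ≈ 1.9817

1.9817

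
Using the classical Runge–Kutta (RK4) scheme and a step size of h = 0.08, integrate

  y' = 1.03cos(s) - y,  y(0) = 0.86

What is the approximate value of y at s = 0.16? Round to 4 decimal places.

0.8845

RK4: k1 = f(s_n, y_n); k2 = f(s_n + h/2, y_n + (h/2)·k1); k3 = f(s_n + h/2, y_n + (h/2)·k2); k4 = f(s_n + h, y_n + h·k3); y_{n+1} = y_n + (h/6)·(k1 + 2k2 + 2k3 + k4).
s=0.000000, y=0.860000:
  k1 = f(0.000000, 0.860000) = 0.170000
  k2 = f(0.040000, 0.866800) = 0.162376
  k3 = f(0.040000, 0.866495) = 0.162681
  k4 = f(0.080000, 0.873014) = 0.153691
  y ← 0.860000 + (0.08/6)·(k1 + 2k2 + 2k3 + k4) = 0.872984
s=0.080000, y=0.872984:
  k1 = f(0.080000, 0.872984) = 0.153722
  k2 = f(0.120000, 0.879133) = 0.143460
  k3 = f(0.120000, 0.878722) = 0.143870
  k4 = f(0.160000, 0.884494) = 0.132350
  y ← 0.872984 + (0.08/6)·(k1 + 2k2 + 2k3 + k4) = 0.884461
y(0.16) ≈ 0.8845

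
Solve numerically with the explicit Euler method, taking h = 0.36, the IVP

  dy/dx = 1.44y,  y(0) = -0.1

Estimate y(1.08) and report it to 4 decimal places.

Euler: y_{n+1} = y_n + h·f(x_n, y_n).
x=0.000000, y=-0.100000: f=-0.144000 → y ← -0.100000 + 0.36·(-0.144000) = -0.151840
x=0.360000, y=-0.151840: f=-0.218650 → y ← -0.151840 + 0.36·(-0.218650) = -0.230554
x=0.720000, y=-0.230554: f=-0.331998 → y ← -0.230554 + 0.36·(-0.331998) = -0.350073
y(1.08) ≈ -0.3501

-0.3501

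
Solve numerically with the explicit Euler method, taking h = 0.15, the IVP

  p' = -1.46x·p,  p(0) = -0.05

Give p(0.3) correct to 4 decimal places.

-0.0484

Euler: p_{n+1} = p_n + h·f(x_n, p_n).
x=0.000000, p=-0.050000: f=0.000000 → p ← -0.050000 + 0.15·0.000000 = -0.050000
x=0.150000, p=-0.050000: f=0.010950 → p ← -0.050000 + 0.15·0.010950 = -0.048358
p(0.3) ≈ -0.0484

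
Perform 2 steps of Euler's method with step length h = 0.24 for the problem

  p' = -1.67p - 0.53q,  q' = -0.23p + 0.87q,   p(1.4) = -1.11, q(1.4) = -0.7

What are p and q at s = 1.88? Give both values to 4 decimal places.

-0.2453, -0.9170

Euler on (p,q): p_{n+1} = p_n + h·p', q_{n+1} = q_n + h·q'.
1.400000: (-1.110000, -0.700000); f=(2.224700, -0.353700) → (-0.576072, -0.784888)
1.640000: (-0.576072, -0.784888); f=(1.378031, -0.550356) → (-0.245345, -0.916973)
(p(1.88), q(1.88)) ≈ (-0.2453, -0.9170)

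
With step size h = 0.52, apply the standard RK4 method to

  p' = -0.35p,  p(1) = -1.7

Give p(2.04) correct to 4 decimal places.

RK4: k1 = f(x_n, p_n); k2 = f(x_n + h/2, p_n + (h/2)·k1); k3 = f(x_n + h/2, p_n + (h/2)·k2); k4 = f(x_n + h, p_n + h·k3); p_{n+1} = p_n + (h/6)·(k1 + 2k2 + 2k3 + k4).
x=1.000000, p=-1.700000:
  k1 = f(1.000000, -1.700000) = 0.595000
  k2 = f(1.260000, -1.545300) = 0.540855
  k3 = f(1.260000, -1.559378) = 0.545782
  k4 = f(1.520000, -1.416193) = 0.495668
  p ← -1.700000 + (0.52/6)·(k1 + 2k2 + 2k3 + k4) = -1.417125
x=1.520000, p=-1.417125:
  k1 = f(1.520000, -1.417125) = 0.495994
  k2 = f(1.780000, -1.288167) = 0.450858
  k3 = f(1.780000, -1.299902) = 0.454966
  k4 = f(2.040000, -1.180543) = 0.413190
  p ← -1.417125 + (0.52/6)·(k1 + 2k2 + 2k3 + k4) = -1.181320
p(2.04) ≈ -1.1813

-1.1813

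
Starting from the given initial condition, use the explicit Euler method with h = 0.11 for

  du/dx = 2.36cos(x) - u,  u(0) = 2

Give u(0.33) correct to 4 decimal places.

Euler: u_{n+1} = u_n + h·f(x_n, u_n).
x=0.000000, u=2.000000: f=0.360000 → u ← 2.000000 + 0.11·0.360000 = 2.039600
x=0.110000, u=2.039600: f=0.306136 → u ← 2.039600 + 0.11·0.306136 = 2.073275
x=0.220000, u=2.073275: f=0.229843 → u ← 2.073275 + 0.11·0.229843 = 2.098558
u(0.33) ≈ 2.0986

2.0986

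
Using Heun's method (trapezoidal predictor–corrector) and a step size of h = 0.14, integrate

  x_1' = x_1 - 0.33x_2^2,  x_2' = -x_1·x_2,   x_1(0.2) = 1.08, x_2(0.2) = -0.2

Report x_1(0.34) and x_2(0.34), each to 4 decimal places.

1.2401, -0.1703

Heun on (x_1,x_2): k1 = f(t_n, state_n); k2 = f(t_n + h, state_n + h·k1); state_{n+1} = state_n + (h/2)·(k1 + k2).
0.200000: (1.080000, -0.200000)
  k1 = (1.066800, 0.216000)
  predictor → (1.229352, -0.169760)
  k2 = (1.219842, 0.208695)
  → (1.240065, -0.170271)
(x_1(0.34), x_2(0.34)) ≈ (1.2401, -0.1703)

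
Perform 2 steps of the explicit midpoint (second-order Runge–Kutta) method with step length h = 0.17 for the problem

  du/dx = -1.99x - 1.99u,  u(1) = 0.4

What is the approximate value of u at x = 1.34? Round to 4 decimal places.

Midpoint: k1 = f(x_n, u_n); k2 = f(x_n + h/2, u_n + (h/2)·k1); u_{n+1} = u_n + h·k2.
x=1.000000, u=0.400000:
  k1 = f(1.000000, 0.400000) = -2.786000
  k2 = f(1.085000, 0.163190) = -2.483898
  u ← 0.400000 + 0.17·(-2.483898) = -0.022263
x=1.170000, u=-0.022263:
  k1 = f(1.170000, -0.022263) = -2.283997
  k2 = f(1.255000, -0.216402) = -2.066809
  u ← -0.022263 + 0.17·(-2.066809) = -0.373620
u(1.34) ≈ -0.3736

-0.3736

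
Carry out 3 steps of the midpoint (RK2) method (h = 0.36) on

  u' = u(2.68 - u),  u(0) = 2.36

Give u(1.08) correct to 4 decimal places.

Midpoint: k1 = f(t_n, u_n); k2 = f(t_n + h/2, u_n + (h/2)·k1); u_{n+1} = u_n + h·k2.
t=0.000000, u=2.360000:
  k1 = f(0.000000, 2.360000) = 0.755200
  k2 = f(0.180000, 2.495936) = 0.459412
  u ← 2.360000 + 0.36·0.459412 = 2.525388
t=0.360000, u=2.525388:
  k1 = f(0.360000, 2.525388) = 0.390455
  k2 = f(0.540000, 2.595670) = 0.218893
  u ← 2.525388 + 0.36·0.218893 = 2.604190
t=0.720000, u=2.604190:
  k1 = f(0.720000, 2.604190) = 0.197425
  k2 = f(0.900000, 2.639726) = 0.106312
  u ← 2.604190 + 0.36·0.106312 = 2.642462
u(1.08) ≈ 2.6425

2.6425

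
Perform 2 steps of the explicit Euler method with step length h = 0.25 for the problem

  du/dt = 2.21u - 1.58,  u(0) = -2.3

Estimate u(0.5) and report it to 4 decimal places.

Euler: u_{n+1} = u_n + h·f(t_n, u_n).
t=0.000000, u=-2.300000: f=-6.663000 → u ← -2.300000 + 0.25·(-6.663000) = -3.965750
t=0.250000, u=-3.965750: f=-10.344307 → u ← -3.965750 + 0.25·(-10.344307) = -6.551827
u(0.5) ≈ -6.5518

-6.5518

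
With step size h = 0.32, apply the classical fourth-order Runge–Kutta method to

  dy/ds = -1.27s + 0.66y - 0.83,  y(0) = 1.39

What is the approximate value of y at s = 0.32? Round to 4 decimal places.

RK4: k1 = f(s_n, y_n); k2 = f(s_n + h/2, y_n + (h/2)·k1); k3 = f(s_n + h/2, y_n + (h/2)·k2); k4 = f(s_n + h, y_n + h·k3); y_{n+1} = y_n + (h/6)·(k1 + 2k2 + 2k3 + k4).
s=0.000000, y=1.390000:
  k1 = f(0.000000, 1.390000) = 0.087400
  k2 = f(0.160000, 1.403984) = -0.106571
  k3 = f(0.160000, 1.372949) = -0.127054
  k4 = f(0.320000, 1.349343) = -0.345834
  y ← 1.390000 + (0.32/6)·(k1 + 2k2 + 2k3 + k4) = 1.351297
y(0.32) ≈ 1.3513

1.3513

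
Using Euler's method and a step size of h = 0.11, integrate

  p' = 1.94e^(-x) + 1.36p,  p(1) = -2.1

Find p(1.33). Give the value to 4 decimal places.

Euler: p_{n+1} = p_n + h·f(x_n, p_n).
x=1.000000, p=-2.100000: f=-2.142314 → p ← -2.100000 + 0.11·(-2.142314) = -2.335655
x=1.110000, p=-2.335655: f=-2.537146 → p ← -2.335655 + 0.11·(-2.537146) = -2.614741
x=1.220000, p=-2.614741: f=-2.983301 → p ← -2.614741 + 0.11·(-2.983301) = -2.942904
p(1.33) ≈ -2.9429

-2.9429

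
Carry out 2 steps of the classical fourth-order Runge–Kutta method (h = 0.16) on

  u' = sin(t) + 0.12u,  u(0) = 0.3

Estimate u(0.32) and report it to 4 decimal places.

0.3632

RK4: k1 = f(t_n, u_n); k2 = f(t_n + h/2, u_n + (h/2)·k1); k3 = f(t_n + h/2, u_n + (h/2)·k2); k4 = f(t_n + h, u_n + h·k3); u_{n+1} = u_n + (h/6)·(k1 + 2k2 + 2k3 + k4).
t=0.000000, u=0.300000:
  k1 = f(0.000000, 0.300000) = 0.036000
  k2 = f(0.080000, 0.302880) = 0.116260
  k3 = f(0.080000, 0.309301) = 0.117031
  k4 = f(0.160000, 0.318725) = 0.197565
  u ← 0.300000 + (0.16/6)·(k1 + 2k2 + 2k3 + k4) = 0.318671
t=0.160000, u=0.318671:
  k1 = f(0.160000, 0.318671) = 0.197559
  k2 = f(0.240000, 0.334475) = 0.277840
  k3 = f(0.240000, 0.340898) = 0.278610
  k4 = f(0.320000, 0.363248) = 0.358156
  u ← 0.318671 + (0.16/6)·(k1 + 2k2 + 2k3 + k4) = 0.363167
u(0.32) ≈ 0.3632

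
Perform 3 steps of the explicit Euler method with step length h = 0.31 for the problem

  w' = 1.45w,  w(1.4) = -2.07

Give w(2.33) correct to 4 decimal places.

Euler: w_{n+1} = w_n + h·f(t_n, w_n).
t=1.400000, w=-2.070000: f=-3.001500 → w ← -2.070000 + 0.31·(-3.001500) = -3.000465
t=1.710000, w=-3.000465: f=-4.350674 → w ← -3.000465 + 0.31·(-4.350674) = -4.349174
t=2.020000, w=-4.349174: f=-6.306302 → w ← -4.349174 + 0.31·(-6.306302) = -6.304128
w(2.33) ≈ -6.3041

-6.3041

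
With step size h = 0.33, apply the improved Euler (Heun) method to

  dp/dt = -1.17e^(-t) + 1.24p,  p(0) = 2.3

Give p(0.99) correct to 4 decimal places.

Heun: k1 = f(t_n, p_n); k2 = f(t_n + h, p_n + h·k1); p_{n+1} = p_n + (h/2)·(k1 + k2).
t=0.000000, p=2.300000:
  k1 = f(0.000000, 2.300000) = 1.682000
  k2 = f(0.330000, 2.855060) = 2.699134
  p ← 2.300000 + (0.33/2)·(1.682000 + 2.699134) = 3.022887
t=0.330000, p=3.022887:
  k1 = f(0.330000, 3.022887) = 2.907239
  k2 = f(0.660000, 3.982276) = 4.333306
  p ← 3.022887 + (0.33/2)·(2.907239 + 4.333306) = 4.217577
t=0.660000, p=4.217577:
  k1 = f(0.660000, 4.217577) = 4.625079
  k2 = f(0.990000, 5.743853) = 6.687633
  p ← 4.217577 + (0.33/2)·(4.625079 + 6.687633) = 6.084175
p(0.99) ≈ 6.0842

6.0842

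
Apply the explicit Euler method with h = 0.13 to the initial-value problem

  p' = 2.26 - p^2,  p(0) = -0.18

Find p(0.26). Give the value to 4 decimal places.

Euler: p_{n+1} = p_n + h·f(t_n, p_n).
t=0.000000, p=-0.180000: f=2.227600 → p ← -0.180000 + 0.13·2.227600 = 0.109588
t=0.130000, p=0.109588: f=2.247990 → p ← 0.109588 + 0.13·2.247990 = 0.401827
p(0.26) ≈ 0.4018

0.4018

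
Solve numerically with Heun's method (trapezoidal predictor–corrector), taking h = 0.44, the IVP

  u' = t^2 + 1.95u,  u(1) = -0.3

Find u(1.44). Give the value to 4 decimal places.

Heun: k1 = f(t_n, u_n); k2 = f(t_n + h, u_n + h·k1); u_{n+1} = u_n + (h/2)·(k1 + k2).
t=1.000000, u=-0.300000:
  k1 = f(1.000000, -0.300000) = 0.415000
  k2 = f(1.440000, -0.117400) = 1.844670
  u ← -0.300000 + (0.44/2)·(0.415000 + 1.844670) = 0.197127
u(1.44) ≈ 0.1971

0.1971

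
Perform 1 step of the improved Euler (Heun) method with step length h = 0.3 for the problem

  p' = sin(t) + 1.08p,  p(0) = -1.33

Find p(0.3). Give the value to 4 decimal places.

Heun: k1 = f(t_n, p_n); k2 = f(t_n + h, p_n + h·k1); p_{n+1} = p_n + (h/2)·(k1 + k2).
t=0.000000, p=-1.330000:
  k1 = f(0.000000, -1.330000) = -1.436400
  k2 = f(0.300000, -1.760920) = -1.606273
  p ← -1.330000 + (0.3/2)·(-1.436400 + (-1.606273)) = -1.786401
p(0.3) ≈ -1.7864

-1.7864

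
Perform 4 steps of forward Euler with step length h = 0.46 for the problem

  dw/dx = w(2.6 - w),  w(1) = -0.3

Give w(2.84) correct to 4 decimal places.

Euler: w_{n+1} = w_n + h·f(x_n, w_n).
x=1.000000, w=-0.300000: f=-0.870000 → w ← -0.300000 + 0.46·(-0.870000) = -0.700200
x=1.460000, w=-0.700200: f=-2.310800 → w ← -0.700200 + 0.46·(-2.310800) = -1.763168
x=1.920000, w=-1.763168: f=-7.692998 → w ← -1.763168 + 0.46·(-7.692998) = -5.301947
x=2.380000, w=-5.301947: f=-41.895707 → w ← -5.301947 + 0.46·(-41.895707) = -24.573973
w(2.84) ≈ -24.5740

-24.5740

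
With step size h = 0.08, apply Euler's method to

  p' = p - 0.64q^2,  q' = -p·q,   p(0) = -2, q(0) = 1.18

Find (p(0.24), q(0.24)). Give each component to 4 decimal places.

Euler on (p,q): p_{n+1} = p_n + h·p', q_{n+1} = q_n + h·q'.
0.000000: (-2.000000, 1.180000); f=(-2.891136, 2.360000) → (-2.231291, 1.368800)
0.080000: (-2.231291, 1.368800); f=(-3.430403, 3.054191) → (-2.505723, 1.613135)
0.160000: (-2.505723, 1.613135); f=(-4.171135, 4.042070) → (-2.839414, 1.936501)
(p(0.24), q(0.24)) ≈ (-2.8394, 1.9365)

-2.8394, 1.9365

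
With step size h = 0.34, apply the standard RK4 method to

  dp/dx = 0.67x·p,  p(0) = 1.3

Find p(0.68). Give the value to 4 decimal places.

1.5178

RK4: k1 = f(x_n, p_n); k2 = f(x_n + h/2, p_n + (h/2)·k1); k3 = f(x_n + h/2, p_n + (h/2)·k2); k4 = f(x_n + h, p_n + h·k3); p_{n+1} = p_n + (h/6)·(k1 + 2k2 + 2k3 + k4).
x=0.000000, p=1.300000:
  k1 = f(0.000000, 1.300000) = 0.000000
  k2 = f(0.170000, 1.300000) = 0.148070
  k3 = f(0.170000, 1.325172) = 0.150937
  k4 = f(0.340000, 1.351319) = 0.307830
  p ← 1.300000 + (0.34/6)·(k1 + 2k2 + 2k3 + k4) = 1.351331
x=0.340000, p=1.351331:
  k1 = f(0.340000, 1.351331) = 0.307833
  k2 = f(0.510000, 1.403663) = 0.479632
  k3 = f(0.510000, 1.432869) = 0.489611
  k4 = f(0.680000, 1.517799) = 0.691509
  p ← 1.351331 + (0.34/6)·(k1 + 2k2 + 2k3 + k4) = 1.517808
p(0.68) ≈ 1.5178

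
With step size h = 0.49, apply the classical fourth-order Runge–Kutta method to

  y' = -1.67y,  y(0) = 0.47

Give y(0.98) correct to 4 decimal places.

RK4: k1 = f(t_n, y_n); k2 = f(t_n + h/2, y_n + (h/2)·k1); k3 = f(t_n + h/2, y_n + (h/2)·k2); k4 = f(t_n + h, y_n + h·k3); y_{n+1} = y_n + (h/6)·(k1 + 2k2 + 2k3 + k4).
t=0.000000, y=0.470000:
  k1 = f(0.000000, 0.470000) = -0.784900
  k2 = f(0.245000, 0.277699) = -0.463758
  k3 = f(0.245000, 0.356379) = -0.595153
  k4 = f(0.490000, 0.178375) = -0.297886
  y ← 0.470000 + (0.49/6)·(k1 + 2k2 + 2k3 + k4) = 0.208617
t=0.490000, y=0.208617:
  k1 = f(0.490000, 0.208617) = -0.348390
  k2 = f(0.735000, 0.123261) = -0.205846
  k3 = f(0.735000, 0.158185) = -0.264168
  k4 = f(0.980000, 0.079175) = -0.132221
  y ← 0.208617 + (0.49/6)·(k1 + 2k2 + 2k3 + k4) = 0.092598
y(0.98) ≈ 0.0926

0.0926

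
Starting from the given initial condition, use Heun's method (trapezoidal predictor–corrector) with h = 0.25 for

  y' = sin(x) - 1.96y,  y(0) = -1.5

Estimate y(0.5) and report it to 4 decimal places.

-0.5003

Heun: k1 = f(x_n, y_n); k2 = f(x_n + h, y_n + h·k1); y_{n+1} = y_n + (h/2)·(k1 + k2).
x=0.000000, y=-1.500000:
  k1 = f(0.000000, -1.500000) = 2.940000
  k2 = f(0.250000, -0.765000) = 1.746804
  y ← -1.500000 + (0.25/2)·(2.940000 + 1.746804) = -0.914150
x=0.250000, y=-0.914150:
  k1 = f(0.250000, -0.914150) = 2.039137
  k2 = f(0.500000, -0.404365) = 1.271981
  y ← -0.914150 + (0.25/2)·(2.039137 + 1.271981) = -0.500260
y(0.5) ≈ -0.5003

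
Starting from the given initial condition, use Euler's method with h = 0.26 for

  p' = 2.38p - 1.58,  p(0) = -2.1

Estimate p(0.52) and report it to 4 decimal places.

-6.5789

Euler: p_{n+1} = p_n + h·f(t_n, p_n).
t=0.000000, p=-2.100000: f=-6.578000 → p ← -2.100000 + 0.26·(-6.578000) = -3.810280
t=0.260000, p=-3.810280: f=-10.648466 → p ← -3.810280 + 0.26·(-10.648466) = -6.578881
p(0.52) ≈ -6.5789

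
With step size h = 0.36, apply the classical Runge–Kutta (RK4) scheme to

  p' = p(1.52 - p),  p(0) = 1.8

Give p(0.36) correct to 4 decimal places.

RK4: k1 = f(x_n, p_n); k2 = f(x_n + h/2, p_n + (h/2)·k1); k3 = f(x_n + h/2, p_n + (h/2)·k2); k4 = f(x_n + h, p_n + h·k3); p_{n+1} = p_n + (h/6)·(k1 + 2k2 + 2k3 + k4).
x=0.000000, p=1.800000:
  k1 = f(0.000000, 1.800000) = -0.504000
  k2 = f(0.180000, 1.709280) = -0.323533
  k3 = f(0.180000, 1.741764) = -0.386261
  k4 = f(0.360000, 1.660946) = -0.234104
  p ← 1.800000 + (0.36/6)·(k1 + 2k2 + 2k3 + k4) = 1.670539
p(0.36) ≈ 1.6705

1.6705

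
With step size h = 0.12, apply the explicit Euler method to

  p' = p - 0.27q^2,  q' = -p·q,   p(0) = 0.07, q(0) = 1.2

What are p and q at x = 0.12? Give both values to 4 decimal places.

0.0317, 1.1899

Euler on (p,q): p_{n+1} = p_n + h·p', q_{n+1} = q_n + h·q'.
0.000000: (0.070000, 1.200000); f=(-0.318800, -0.084000) → (0.031744, 1.189920)
(p(0.12), q(0.12)) ≈ (0.0317, 1.1899)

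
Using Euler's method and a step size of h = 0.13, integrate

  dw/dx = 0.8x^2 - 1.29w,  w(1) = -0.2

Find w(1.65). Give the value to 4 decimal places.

Euler: w_{n+1} = w_n + h·f(x_n, w_n).
x=1.000000, w=-0.200000: f=1.058000 → w ← -0.200000 + 0.13·1.058000 = -0.062460
x=1.130000, w=-0.062460: f=1.102093 → w ← -0.062460 + 0.13·1.102093 = 0.080812
x=1.260000, w=0.080812: f=1.165832 → w ← 0.080812 + 0.13·1.165832 = 0.232370
x=1.390000, w=0.232370: f=1.245922 → w ← 0.232370 + 0.13·1.245922 = 0.394340
x=1.520000, w=0.394340: f=1.339621 → w ← 0.394340 + 0.13·1.339621 = 0.568491
w(1.65) ≈ 0.5685

0.5685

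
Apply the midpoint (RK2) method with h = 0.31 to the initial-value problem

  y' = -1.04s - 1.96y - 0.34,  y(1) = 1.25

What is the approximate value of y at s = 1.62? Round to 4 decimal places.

Midpoint: k1 = f(s_n, y_n); k2 = f(s_n + h/2, y_n + (h/2)·k1); y_{n+1} = y_n + h·k2.
s=1.000000, y=1.250000:
  k1 = f(1.000000, 1.250000) = -3.830000
  k2 = f(1.155000, 0.656350) = -2.827646
  y ← 1.250000 + 0.31·(-2.827646) = 0.373430
s=1.310000, y=0.373430:
  k1 = f(1.310000, 0.373430) = -2.434322
  k2 = f(1.465000, -0.003890) = -1.855975
  y ← 0.373430 + 0.31·(-1.855975) = -0.201923
y(1.62) ≈ -0.2019

-0.2019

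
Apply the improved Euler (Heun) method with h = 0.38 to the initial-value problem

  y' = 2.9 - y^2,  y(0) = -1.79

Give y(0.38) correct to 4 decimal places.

Heun: k1 = f(t_n, y_n); k2 = f(t_n + h, y_n + h·k1); y_{n+1} = y_n + (h/2)·(k1 + k2).
t=0.000000, y=-1.790000:
  k1 = f(0.000000, -1.790000) = -0.304100
  k2 = f(0.380000, -1.905558) = -0.731151
  y ← -1.790000 + (0.38/2)·(-0.304100 + (-0.731151)) = -1.986698
y(0.38) ≈ -1.9867

-1.9867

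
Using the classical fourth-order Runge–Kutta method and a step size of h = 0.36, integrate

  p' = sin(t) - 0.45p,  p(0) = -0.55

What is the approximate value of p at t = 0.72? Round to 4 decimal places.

-0.1748

RK4: k1 = f(t_n, p_n); k2 = f(t_n + h/2, p_n + (h/2)·k1); k3 = f(t_n + h/2, p_n + (h/2)·k2); k4 = f(t_n + h, p_n + h·k3); p_{n+1} = p_n + (h/6)·(k1 + 2k2 + 2k3 + k4).
t=0.000000, p=-0.550000:
  k1 = f(0.000000, -0.550000) = 0.247500
  k2 = f(0.180000, -0.505450) = 0.406482
  k3 = f(0.180000, -0.476833) = 0.393605
  k4 = f(0.360000, -0.408302) = 0.536010
  p ← -0.550000 + (0.36/6)·(k1 + 2k2 + 2k3 + k4) = -0.406979
t=0.360000, p=-0.406979:
  k1 = f(0.360000, -0.406979) = 0.535415
  k2 = f(0.540000, -0.310604) = 0.653908
  k3 = f(0.540000, -0.289276) = 0.644310
  k4 = f(0.720000, -0.175027) = 0.738147
  p ← -0.406979 + (0.36/6)·(k1 + 2k2 + 2k3 + k4) = -0.174779
p(0.72) ≈ -0.1748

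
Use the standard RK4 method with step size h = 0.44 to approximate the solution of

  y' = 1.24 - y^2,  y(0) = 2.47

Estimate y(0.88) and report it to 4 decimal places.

RK4: k1 = f(s_n, y_n); k2 = f(s_n + h/2, y_n + (h/2)·k1); k3 = f(s_n + h/2, y_n + (h/2)·k2); k4 = f(s_n + h, y_n + h·k3); y_{n+1} = y_n + (h/6)·(k1 + 2k2 + 2k3 + k4).
s=0.000000, y=2.470000:
  k1 = f(0.000000, 2.470000) = -4.860900
  k2 = f(0.220000, 1.400602) = -0.721686
  k3 = f(0.220000, 2.311229) = -4.101780
  k4 = f(0.440000, 0.665217) = 0.797487
  y ← 2.470000 + (0.44/6)·(k1 + 2k2 + 2k3 + k4) = 1.464575
s=0.440000, y=1.464575:
  k1 = f(0.440000, 1.464575) = -0.904979
  k2 = f(0.660000, 1.265479) = -0.361438
  k3 = f(0.660000, 1.385058) = -0.678387
  k4 = f(0.880000, 1.166085) = -0.119753
  y ← 1.464575 + (0.44/6)·(k1 + 2k2 + 2k3 + k4) = 1.236920
y(0.88) ≈ 1.2369

1.2369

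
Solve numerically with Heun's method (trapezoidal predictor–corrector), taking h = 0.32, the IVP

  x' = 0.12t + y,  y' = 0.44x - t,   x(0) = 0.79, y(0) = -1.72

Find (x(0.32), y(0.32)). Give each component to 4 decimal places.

Heun on (x,y): k1 = f(t_n, state_n); k2 = f(t_n + h, state_n + h·k1); state_{n+1} = state_n + (h/2)·(k1 + k2).
0.000000: (0.790000, -1.720000)
  k1 = (-1.720000, 0.347600)
  predictor → (0.239600, -1.608768)
  k2 = (-1.570368, -0.214576)
  → (0.263541, -1.698716)
(x(0.32), y(0.32)) ≈ (0.2635, -1.6987)

0.2635, -1.6987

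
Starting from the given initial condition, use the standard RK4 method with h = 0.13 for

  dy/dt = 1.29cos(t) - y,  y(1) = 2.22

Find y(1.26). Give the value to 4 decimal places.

1.8359

RK4: k1 = f(t_n, y_n); k2 = f(t_n + h/2, y_n + (h/2)·k1); k3 = f(t_n + h/2, y_n + (h/2)·k2); k4 = f(t_n + h, y_n + h·k3); y_{n+1} = y_n + (h/6)·(k1 + 2k2 + 2k3 + k4).
t=1.000000, y=2.220000:
  k1 = f(1.000000, 2.220000) = -1.523010
  k2 = f(1.065000, 2.121004) = -1.495994
  k3 = f(1.065000, 2.122760) = -1.497750
  k4 = f(1.130000, 2.025293) = -1.474901
  y ← 2.220000 + (0.13/6)·(k1 + 2k2 + 2k3 + k4) = 2.025316
t=1.130000, y=2.025316:
  k1 = f(1.130000, 2.025316) = -1.474925
  k2 = f(1.195000, 1.929446) = -1.455999
  k3 = f(1.195000, 1.930676) = -1.457229
  k4 = f(1.260000, 1.835877) = -1.441373
  y ← 2.025316 + (0.13/6)·(k1 + 2k2 + 2k3 + k4) = 1.835890
y(1.26) ≈ 1.8359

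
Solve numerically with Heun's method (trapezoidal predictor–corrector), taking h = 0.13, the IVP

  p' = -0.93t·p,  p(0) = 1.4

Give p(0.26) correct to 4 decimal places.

1.3566

Heun: k1 = f(t_n, p_n); k2 = f(t_n + h, p_n + h·k1); p_{n+1} = p_n + (h/2)·(k1 + k2).
t=0.000000, p=1.400000:
  k1 = f(0.000000, 1.400000) = 0.000000
  k2 = f(0.130000, 1.400000) = -0.169260
  p ← 1.400000 + (0.13/2)·(0.000000 + (-0.169260)) = 1.388998
t=0.130000, p=1.388998:
  k1 = f(0.130000, 1.388998) = -0.167930
  k2 = f(0.260000, 1.367167) = -0.330581
  p ← 1.388998 + (0.13/2)·(-0.167930 + (-0.330581)) = 1.356595
p(0.26) ≈ 1.3566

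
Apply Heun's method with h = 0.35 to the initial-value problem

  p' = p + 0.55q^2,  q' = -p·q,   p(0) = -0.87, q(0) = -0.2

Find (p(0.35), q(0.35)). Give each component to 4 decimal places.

-1.2160, -0.2837

Heun on (p,q): k1 = f(s_n, state_n); k2 = f(s_n + h, state_n + h·k1); state_{n+1} = state_n + (h/2)·(k1 + k2).
0.000000: (-0.870000, -0.200000)
  k1 = (-0.848000, -0.174000)
  predictor → (-1.166800, -0.260900)
  k2 = (-1.129362, -0.304418)
  → (-1.216038, -0.283723)
(p(0.35), q(0.35)) ≈ (-1.2160, -0.2837)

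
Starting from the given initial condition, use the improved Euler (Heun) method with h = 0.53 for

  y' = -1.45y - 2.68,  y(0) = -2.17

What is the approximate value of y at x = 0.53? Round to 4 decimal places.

-2.0178

Heun: k1 = f(x_n, y_n); k2 = f(x_n + h, y_n + h·k1); y_{n+1} = y_n + (h/2)·(k1 + k2).
x=0.000000, y=-2.170000:
  k1 = f(0.000000, -2.170000) = 0.466500
  k2 = f(0.530000, -1.922755) = 0.107995
  y ← -2.170000 + (0.53/2)·(0.466500 + 0.107995) = -2.017759
y(0.53) ≈ -2.0178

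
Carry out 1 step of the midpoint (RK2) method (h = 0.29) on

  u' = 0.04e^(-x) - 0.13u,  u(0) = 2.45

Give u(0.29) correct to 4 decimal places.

Midpoint: k1 = f(x_n, u_n); k2 = f(x_n + h/2, u_n + (h/2)·k1); u_{n+1} = u_n + h·k2.
x=0.000000, u=2.450000:
  k1 = f(0.000000, 2.450000) = -0.278500
  k2 = f(0.145000, 2.409617) = -0.278649
  u ← 2.450000 + 0.29·(-0.278649) = 2.369192
u(0.29) ≈ 2.3692

2.3692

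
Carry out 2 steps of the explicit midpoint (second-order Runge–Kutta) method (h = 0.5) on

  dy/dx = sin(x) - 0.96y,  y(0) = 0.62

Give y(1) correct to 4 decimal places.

Midpoint: k1 = f(x_n, y_n); k2 = f(x_n + h/2, y_n + (h/2)·k1); y_{n+1} = y_n + h·k2.
x=0.000000, y=0.620000:
  k1 = f(0.000000, 0.620000) = -0.595200
  k2 = f(0.250000, 0.471200) = -0.204948
  y ← 0.620000 + 0.5·(-0.204948) = 0.517526
x=0.500000, y=0.517526:
  k1 = f(0.500000, 0.517526) = -0.017399
  k2 = f(0.750000, 0.513176) = 0.188990
  y ← 0.517526 + 0.5·0.188990 = 0.612021
y(1) ≈ 0.6120

0.6120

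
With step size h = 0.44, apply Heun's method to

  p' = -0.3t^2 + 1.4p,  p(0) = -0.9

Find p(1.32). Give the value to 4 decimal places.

Heun: k1 = f(t_n, p_n); k2 = f(t_n + h, p_n + h·k1); p_{n+1} = p_n + (h/2)·(k1 + k2).
t=0.000000, p=-0.900000:
  k1 = f(0.000000, -0.900000) = -1.260000
  k2 = f(0.440000, -1.454400) = -2.094240
  p ← -0.900000 + (0.44/2)·(-1.260000 + (-2.094240)) = -1.637933
t=0.440000, p=-1.637933:
  k1 = f(0.440000, -1.637933) = -2.351186
  k2 = f(0.880000, -2.672455) = -3.973756
  p ← -1.637933 + (0.44/2)·(-2.351186 + (-3.973756)) = -3.029420
t=0.880000, p=-3.029420:
  k1 = f(0.880000, -3.029420) = -4.473508
  k2 = f(1.320000, -4.997764) = -7.519589
  p ← -3.029420 + (0.44/2)·(-4.473508 + (-7.519589)) = -5.667902
p(1.32) ≈ -5.6679

-5.6679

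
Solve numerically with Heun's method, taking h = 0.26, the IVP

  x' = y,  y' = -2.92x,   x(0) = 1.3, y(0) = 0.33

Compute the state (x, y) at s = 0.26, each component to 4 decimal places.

Heun on (x,y): k1 = f(s_n, state_n); k2 = f(s_n + h, state_n + h·k1); state_{n+1} = state_n + (h/2)·(k1 + k2).
0.000000: (1.300000, 0.330000)
  k1 = (0.330000, -3.796000)
  predictor → (1.385800, -0.656960)
  k2 = (-0.656960, -4.046536)
  → (1.257495, -0.689530)
(x(0.26), y(0.26)) ≈ (1.2575, -0.6895)

1.2575, -0.6895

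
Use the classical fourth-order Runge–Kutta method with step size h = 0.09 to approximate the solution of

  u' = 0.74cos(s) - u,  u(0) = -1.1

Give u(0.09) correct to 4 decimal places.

RK4: k1 = f(s_n, u_n); k2 = f(s_n + h/2, u_n + (h/2)·k1); k3 = f(s_n + h/2, u_n + (h/2)·k2); k4 = f(s_n + h, u_n + h·k3); u_{n+1} = u_n + (h/6)·(k1 + 2k2 + 2k3 + k4).
s=0.000000, u=-1.100000:
  k1 = f(0.000000, -1.100000) = 1.840000
  k2 = f(0.045000, -1.017200) = 1.756451
  k3 = f(0.045000, -1.020960) = 1.760211
  k4 = f(0.090000, -0.941581) = 1.678586
  u ← -1.100000 + (0.09/6)·(k1 + 2k2 + 2k3 + k4) = -0.941721
u(0.09) ≈ -0.9417

-0.9417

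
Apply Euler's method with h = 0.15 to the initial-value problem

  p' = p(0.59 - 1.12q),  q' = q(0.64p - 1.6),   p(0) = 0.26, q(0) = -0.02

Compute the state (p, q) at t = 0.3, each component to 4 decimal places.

0.3098, -0.0124

Euler on (p,q): p_{n+1} = p_n + h·p', q_{n+1} = q_n + h·q'.
0.000000: (0.260000, -0.020000); f=(0.159224, 0.028672) → (0.283884, -0.015699)
0.150000: (0.283884, -0.015699); f=(0.172483, 0.022266) → (0.309756, -0.012359)
(p(0.3), q(0.3)) ≈ (0.3098, -0.0124)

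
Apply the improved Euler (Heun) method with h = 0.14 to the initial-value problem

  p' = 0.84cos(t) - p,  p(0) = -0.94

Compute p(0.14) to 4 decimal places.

-0.7088

Heun: k1 = f(t_n, p_n); k2 = f(t_n + h, p_n + h·k1); p_{n+1} = p_n + (h/2)·(k1 + k2).
t=0.000000, p=-0.940000:
  k1 = f(0.000000, -0.940000) = 1.780000
  k2 = f(0.140000, -0.690800) = 1.522581
  p ← -0.940000 + (0.14/2)·(1.780000 + 1.522581) = -0.708819
p(0.14) ≈ -0.7088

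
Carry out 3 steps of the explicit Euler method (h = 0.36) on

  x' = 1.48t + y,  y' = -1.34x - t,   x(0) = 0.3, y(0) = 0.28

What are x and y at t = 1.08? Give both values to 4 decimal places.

0.9574, -0.7562

Euler on (x,y): x_{n+1} = x_n + h·x', y_{n+1} = y_n + h·y'.
0.000000: (0.300000, 0.280000); f=(0.280000, -0.402000) → (0.400800, 0.135280)
0.360000: (0.400800, 0.135280); f=(0.668080, -0.897072) → (0.641309, -0.187666)
0.720000: (0.641309, -0.187666); f=(0.877934, -1.579354) → (0.957365, -0.756233)
(x(1.08), y(1.08)) ≈ (0.9574, -0.7562)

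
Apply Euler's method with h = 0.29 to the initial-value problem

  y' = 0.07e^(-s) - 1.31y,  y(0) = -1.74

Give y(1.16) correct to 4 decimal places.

-0.2310

Euler: y_{n+1} = y_n + h·f(s_n, y_n).
s=0.000000, y=-1.740000: f=2.349400 → y ← -1.740000 + 0.29·2.349400 = -1.058674
s=0.290000, y=-1.058674: f=1.439241 → y ← -1.058674 + 0.29·1.439241 = -0.641294
s=0.580000, y=-0.641294: f=0.879288 → y ← -0.641294 + 0.29·0.879288 = -0.386300
s=0.870000, y=-0.386300: f=0.535380 → y ← -0.386300 + 0.29·0.535380 = -0.231040
y(1.16) ≈ -0.2310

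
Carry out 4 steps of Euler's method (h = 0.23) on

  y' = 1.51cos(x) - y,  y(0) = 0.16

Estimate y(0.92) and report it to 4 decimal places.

0.9228

Euler: y_{n+1} = y_n + h·f(x_n, y_n).
x=0.000000, y=0.160000: f=1.350000 → y ← 0.160000 + 0.23·1.350000 = 0.470500
x=0.230000, y=0.470500: f=0.999736 → y ← 0.470500 + 0.23·0.999736 = 0.700439
x=0.460000, y=0.700439: f=0.652600 → y ← 0.700439 + 0.23·0.652600 = 0.850537
x=0.690000, y=0.850537: f=0.314044 → y ← 0.850537 + 0.23·0.314044 = 0.922767
y(0.92) ≈ 0.9228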